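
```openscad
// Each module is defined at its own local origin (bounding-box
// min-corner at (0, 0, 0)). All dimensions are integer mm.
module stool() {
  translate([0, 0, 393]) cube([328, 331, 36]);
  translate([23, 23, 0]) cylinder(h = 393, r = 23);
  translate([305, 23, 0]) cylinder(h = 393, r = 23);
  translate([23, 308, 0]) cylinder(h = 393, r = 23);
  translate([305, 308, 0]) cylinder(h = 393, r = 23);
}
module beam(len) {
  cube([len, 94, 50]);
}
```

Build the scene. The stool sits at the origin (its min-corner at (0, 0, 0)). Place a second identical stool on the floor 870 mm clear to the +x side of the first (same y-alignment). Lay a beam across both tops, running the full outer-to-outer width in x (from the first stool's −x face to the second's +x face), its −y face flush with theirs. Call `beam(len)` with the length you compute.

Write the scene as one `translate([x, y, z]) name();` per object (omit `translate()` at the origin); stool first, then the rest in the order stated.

stool();
translate([1198, 0, 0]) stool();
translate([0, 0, 429]) beam(1526);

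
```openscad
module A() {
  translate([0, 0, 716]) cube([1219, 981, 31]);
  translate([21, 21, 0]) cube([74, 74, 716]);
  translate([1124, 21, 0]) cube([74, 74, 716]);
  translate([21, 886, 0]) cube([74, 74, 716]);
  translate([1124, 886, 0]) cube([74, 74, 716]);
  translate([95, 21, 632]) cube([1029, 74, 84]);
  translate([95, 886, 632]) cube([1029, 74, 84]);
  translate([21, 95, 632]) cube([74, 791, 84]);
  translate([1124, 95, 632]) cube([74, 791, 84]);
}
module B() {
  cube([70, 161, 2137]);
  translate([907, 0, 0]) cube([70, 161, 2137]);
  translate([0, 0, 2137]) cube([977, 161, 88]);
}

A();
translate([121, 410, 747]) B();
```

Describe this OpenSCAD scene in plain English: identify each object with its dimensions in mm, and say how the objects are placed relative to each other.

A is a table with a 1219×981 mm rectangular top, 31 mm thick, top surface at z = 747 mm, supported by four 74×74 mm square legs, each inset 21 mm from the nearest pair of top edges, running from the floor. Four apron rails, 74 mm thick and 84 mm tall, run between adjacent legs with their top edges flush with the underside of the top and their outer faces flush with the legs' outer faces.

B is a door frame. The clear opening is 837 mm wide and 2137 mm high. Two 70 mm wide jambs, 161 mm deep, stand either side of the opening from the floor to the top of the opening. A 88 mm thick head sits across the top of both jambs, spanning the full outside width of the frame.

The door frame is on top of the table, centred.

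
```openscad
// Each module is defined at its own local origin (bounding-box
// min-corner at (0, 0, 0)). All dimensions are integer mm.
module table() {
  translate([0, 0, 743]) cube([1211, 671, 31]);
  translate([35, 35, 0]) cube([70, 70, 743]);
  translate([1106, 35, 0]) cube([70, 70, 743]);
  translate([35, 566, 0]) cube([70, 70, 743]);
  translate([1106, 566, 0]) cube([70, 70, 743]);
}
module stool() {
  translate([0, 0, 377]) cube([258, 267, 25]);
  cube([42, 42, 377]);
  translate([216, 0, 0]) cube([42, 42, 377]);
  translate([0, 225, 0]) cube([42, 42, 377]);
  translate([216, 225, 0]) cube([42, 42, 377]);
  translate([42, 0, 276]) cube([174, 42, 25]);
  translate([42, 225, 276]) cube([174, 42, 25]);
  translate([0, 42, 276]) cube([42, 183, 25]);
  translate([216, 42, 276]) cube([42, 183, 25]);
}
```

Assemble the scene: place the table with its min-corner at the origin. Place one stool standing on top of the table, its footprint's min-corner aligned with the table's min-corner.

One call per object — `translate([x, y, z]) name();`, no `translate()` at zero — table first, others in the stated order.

table();
translate([0, 0, 774]) stool();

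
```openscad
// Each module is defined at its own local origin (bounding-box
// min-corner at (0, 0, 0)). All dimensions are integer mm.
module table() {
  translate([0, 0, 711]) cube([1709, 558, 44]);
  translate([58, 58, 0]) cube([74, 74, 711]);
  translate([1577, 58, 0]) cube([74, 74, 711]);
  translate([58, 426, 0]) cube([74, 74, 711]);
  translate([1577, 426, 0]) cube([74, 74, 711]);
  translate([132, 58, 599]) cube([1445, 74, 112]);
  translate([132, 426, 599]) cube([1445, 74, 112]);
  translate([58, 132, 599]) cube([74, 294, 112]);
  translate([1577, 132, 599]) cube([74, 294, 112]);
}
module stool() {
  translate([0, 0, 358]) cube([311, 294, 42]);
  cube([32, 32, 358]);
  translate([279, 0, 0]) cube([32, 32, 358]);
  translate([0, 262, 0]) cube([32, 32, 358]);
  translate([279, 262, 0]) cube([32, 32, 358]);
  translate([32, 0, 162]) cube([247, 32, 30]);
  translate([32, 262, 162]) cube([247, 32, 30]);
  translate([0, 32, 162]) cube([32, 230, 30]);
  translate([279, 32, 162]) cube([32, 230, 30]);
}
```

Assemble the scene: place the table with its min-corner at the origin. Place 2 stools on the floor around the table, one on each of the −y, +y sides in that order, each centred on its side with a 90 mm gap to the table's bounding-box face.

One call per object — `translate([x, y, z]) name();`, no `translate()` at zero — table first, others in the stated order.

table();
translate([699, -384, 0]) stool();
translate([699, 648, 0]) stool();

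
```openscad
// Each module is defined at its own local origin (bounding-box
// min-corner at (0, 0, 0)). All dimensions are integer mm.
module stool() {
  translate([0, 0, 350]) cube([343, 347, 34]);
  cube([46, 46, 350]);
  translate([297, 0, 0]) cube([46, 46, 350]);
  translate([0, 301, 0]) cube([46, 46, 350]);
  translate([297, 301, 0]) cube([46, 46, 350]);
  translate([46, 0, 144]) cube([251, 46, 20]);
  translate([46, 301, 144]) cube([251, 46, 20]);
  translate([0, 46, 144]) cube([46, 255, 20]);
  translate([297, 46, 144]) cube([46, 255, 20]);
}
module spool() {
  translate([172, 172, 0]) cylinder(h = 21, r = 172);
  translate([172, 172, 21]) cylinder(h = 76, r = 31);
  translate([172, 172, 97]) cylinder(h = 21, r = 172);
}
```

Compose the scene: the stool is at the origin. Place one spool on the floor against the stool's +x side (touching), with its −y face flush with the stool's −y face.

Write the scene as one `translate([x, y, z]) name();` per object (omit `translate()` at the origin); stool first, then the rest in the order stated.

stool();
translate([343, 0, 0]) spool();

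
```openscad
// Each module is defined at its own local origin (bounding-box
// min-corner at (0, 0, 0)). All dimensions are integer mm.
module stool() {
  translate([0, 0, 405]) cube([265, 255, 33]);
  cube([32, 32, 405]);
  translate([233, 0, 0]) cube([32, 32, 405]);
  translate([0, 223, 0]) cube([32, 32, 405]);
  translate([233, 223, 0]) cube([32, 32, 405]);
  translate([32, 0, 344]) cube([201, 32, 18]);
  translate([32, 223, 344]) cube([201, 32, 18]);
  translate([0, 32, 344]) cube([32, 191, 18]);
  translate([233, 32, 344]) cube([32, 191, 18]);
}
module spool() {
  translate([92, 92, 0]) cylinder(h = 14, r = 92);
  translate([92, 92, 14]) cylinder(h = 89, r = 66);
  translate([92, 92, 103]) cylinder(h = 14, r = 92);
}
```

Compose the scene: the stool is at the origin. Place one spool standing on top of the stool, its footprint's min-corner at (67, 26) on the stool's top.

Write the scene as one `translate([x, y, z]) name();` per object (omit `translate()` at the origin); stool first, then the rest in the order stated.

stool();
translate([67, 26, 438]) spool();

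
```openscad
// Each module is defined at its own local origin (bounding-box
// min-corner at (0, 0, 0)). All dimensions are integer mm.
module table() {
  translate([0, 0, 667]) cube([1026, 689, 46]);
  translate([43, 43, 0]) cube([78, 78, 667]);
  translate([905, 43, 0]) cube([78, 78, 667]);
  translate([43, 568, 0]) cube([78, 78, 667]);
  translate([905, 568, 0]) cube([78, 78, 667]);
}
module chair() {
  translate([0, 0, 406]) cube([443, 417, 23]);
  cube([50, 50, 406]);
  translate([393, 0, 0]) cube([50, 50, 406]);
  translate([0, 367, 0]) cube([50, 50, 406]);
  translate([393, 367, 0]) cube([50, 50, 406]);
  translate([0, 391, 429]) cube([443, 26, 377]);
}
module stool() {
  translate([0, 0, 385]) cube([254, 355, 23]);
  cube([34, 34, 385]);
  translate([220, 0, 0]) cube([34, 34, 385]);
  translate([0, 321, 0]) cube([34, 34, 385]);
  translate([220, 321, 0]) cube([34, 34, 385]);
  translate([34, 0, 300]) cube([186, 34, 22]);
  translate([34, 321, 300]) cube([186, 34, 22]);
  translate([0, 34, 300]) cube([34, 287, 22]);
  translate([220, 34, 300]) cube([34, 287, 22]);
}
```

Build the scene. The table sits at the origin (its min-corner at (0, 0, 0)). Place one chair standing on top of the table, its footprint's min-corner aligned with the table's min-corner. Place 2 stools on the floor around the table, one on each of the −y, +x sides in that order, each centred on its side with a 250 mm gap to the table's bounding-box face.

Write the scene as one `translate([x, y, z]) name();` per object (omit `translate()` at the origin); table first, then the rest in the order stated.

table();
translate([0, 0, 713]) chair();
translate([386, -605, 0]) stool();
translate([1276, 167, 0]) stool();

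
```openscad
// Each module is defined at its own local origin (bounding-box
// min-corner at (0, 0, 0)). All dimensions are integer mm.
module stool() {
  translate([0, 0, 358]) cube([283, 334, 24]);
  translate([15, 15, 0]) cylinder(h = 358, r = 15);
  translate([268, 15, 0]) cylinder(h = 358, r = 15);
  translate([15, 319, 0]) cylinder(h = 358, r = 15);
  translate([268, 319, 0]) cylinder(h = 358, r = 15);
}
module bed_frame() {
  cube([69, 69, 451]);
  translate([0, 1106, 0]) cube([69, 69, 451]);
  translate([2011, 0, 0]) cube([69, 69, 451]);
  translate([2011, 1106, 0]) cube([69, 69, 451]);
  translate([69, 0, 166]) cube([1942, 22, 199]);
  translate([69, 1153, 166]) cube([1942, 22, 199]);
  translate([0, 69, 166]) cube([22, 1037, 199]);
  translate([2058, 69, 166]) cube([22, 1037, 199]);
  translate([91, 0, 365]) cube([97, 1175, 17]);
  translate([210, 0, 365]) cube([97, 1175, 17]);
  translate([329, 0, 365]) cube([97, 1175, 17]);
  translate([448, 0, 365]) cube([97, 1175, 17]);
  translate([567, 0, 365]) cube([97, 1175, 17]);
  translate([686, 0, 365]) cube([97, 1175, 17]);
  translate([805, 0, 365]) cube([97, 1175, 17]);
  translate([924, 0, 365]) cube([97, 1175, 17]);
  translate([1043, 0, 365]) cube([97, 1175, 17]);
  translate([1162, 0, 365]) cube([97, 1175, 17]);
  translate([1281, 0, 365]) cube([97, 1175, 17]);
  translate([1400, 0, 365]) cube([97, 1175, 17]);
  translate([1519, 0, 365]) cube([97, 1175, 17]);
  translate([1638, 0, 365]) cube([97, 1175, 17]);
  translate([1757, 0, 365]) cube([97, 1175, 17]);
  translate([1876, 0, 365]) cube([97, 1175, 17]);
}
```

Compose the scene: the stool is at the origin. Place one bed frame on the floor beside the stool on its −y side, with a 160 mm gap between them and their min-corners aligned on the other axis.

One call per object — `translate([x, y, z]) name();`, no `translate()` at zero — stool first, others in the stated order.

stool();
translate([0, -1335, 0]) bed_frame();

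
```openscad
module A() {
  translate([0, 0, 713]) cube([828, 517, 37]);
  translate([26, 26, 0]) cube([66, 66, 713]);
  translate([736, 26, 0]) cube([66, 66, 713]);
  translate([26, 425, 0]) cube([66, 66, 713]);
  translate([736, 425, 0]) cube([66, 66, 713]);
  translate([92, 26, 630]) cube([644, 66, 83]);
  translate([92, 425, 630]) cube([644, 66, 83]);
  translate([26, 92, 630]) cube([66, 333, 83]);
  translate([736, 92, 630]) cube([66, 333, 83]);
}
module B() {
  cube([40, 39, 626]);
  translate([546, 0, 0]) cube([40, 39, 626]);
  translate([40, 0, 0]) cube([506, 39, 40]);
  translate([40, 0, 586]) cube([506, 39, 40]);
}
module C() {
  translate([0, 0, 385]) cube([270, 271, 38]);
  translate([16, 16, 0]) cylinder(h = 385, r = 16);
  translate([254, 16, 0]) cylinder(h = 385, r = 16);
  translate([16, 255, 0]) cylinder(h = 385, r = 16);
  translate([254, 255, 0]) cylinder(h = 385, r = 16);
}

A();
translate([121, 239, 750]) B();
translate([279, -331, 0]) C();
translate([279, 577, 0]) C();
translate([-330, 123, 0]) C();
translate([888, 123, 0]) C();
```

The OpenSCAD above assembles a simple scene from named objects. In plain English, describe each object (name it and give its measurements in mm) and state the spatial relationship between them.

A is a table with a 828×517 mm rectangular top, 37 mm thick, top surface at z = 750 mm, supported by four 66×66 mm square legs, each inset 26 mm from the nearest pair of top edges, running from the floor. Four apron rails, 66 mm thick and 83 mm tall, run between adjacent legs with their top edges flush with the underside of the top and their outer faces flush with the legs' outer faces.

B is a picture frame with a 506×546 mm rectangular opening (x by z) and a uniform 40 mm border on every side. Frame depth is 39 mm along y. It is built from two vertical stiles running the full outside height and two horizontal rails spanning the gap between the stiles.

C is a four-legged stool. The seat is 270×271 mm, 38 mm thick, top at z = 423 mm. It stands on four round legs, each 32 mm in diameter, from z = 0 to the seat underside, each leg's axis is inset half a diameter from the nearest pair of seat edges (so the leg's bounding box is flush with the corner).

The picture frame is on top of the table, centred. Four stools sit around the table at the −y, +y, −x, +x sides.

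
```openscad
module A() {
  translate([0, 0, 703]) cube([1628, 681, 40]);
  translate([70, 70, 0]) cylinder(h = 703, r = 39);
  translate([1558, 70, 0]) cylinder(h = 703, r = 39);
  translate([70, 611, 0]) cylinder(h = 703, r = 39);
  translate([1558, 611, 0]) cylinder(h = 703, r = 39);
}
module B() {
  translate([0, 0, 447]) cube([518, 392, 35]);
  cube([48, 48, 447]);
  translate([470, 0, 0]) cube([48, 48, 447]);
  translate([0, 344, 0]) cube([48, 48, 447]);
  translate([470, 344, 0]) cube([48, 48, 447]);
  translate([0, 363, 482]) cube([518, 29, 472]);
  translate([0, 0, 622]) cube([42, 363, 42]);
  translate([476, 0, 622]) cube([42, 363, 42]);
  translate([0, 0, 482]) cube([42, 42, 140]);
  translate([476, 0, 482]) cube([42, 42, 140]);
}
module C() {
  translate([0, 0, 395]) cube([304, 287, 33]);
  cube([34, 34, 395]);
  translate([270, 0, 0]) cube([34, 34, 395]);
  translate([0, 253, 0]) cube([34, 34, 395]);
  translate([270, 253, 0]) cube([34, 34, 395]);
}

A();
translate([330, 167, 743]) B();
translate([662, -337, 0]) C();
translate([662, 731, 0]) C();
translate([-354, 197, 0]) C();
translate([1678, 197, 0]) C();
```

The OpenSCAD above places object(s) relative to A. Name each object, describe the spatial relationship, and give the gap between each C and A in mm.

A is a table. B is a chair. C is a stool. The chair is on top of the table. Four stools sit around the table at the −y, +y, −x, +x sides. The gap between each stool and the table is 50 mm.

Each stool's nearest face is 50 mm from the table's bounding box.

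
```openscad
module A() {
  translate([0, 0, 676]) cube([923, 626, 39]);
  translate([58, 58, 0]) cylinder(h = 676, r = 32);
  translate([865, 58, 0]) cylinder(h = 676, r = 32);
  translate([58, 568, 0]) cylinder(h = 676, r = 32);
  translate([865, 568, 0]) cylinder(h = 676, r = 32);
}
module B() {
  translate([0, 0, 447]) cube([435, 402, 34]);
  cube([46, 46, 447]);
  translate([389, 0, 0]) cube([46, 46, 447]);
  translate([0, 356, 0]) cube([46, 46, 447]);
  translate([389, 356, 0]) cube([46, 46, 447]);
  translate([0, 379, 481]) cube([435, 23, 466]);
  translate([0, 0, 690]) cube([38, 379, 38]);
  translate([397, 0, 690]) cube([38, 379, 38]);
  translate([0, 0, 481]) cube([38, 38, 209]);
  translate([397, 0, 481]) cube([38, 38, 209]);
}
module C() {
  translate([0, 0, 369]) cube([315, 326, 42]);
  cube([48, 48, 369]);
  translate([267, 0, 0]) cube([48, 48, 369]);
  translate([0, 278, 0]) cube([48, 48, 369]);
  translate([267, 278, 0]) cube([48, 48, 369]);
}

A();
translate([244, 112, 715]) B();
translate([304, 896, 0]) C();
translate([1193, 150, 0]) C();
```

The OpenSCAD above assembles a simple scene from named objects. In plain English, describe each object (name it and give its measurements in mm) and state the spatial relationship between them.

A is a table with a 923×626 mm rectangular top, 39 mm thick, top surface at z = 715 mm, supported by four round legs of 64 mm diameter, each leg's bounding box inset 26 mm from the nearest pair of top edges, running from the floor.

B is a chair: 435×402 mm seat, 34 mm thick, top at z = 481 mm, on four 46 mm square corner legs flush with the seat edges. A 23 mm thick backrest slab spans the full seat width, extending 466 mm above the seat top, its back face flush with the seat's +y edge. Two armrests of 38×38 mm section run along each side from the seat's front edge to the front of the backrest, top faces 247 mm above the seat top and outer faces flush with the seat's x-edges; a 38×38 mm post under the front of each armrest stands on the seat at the front corner.

C is a simple wooden stool: a rectangular seat 315 mm (x) by 326 mm (y), 42 mm thick, top face at z = 411 mm, on four square legs, each 48×48 mm in cross-section. The legs rest on z = 0, each flush with a corner of the seat.

The chair is on top of the table, centred. Two stools sit around the table at the +y, +x sides.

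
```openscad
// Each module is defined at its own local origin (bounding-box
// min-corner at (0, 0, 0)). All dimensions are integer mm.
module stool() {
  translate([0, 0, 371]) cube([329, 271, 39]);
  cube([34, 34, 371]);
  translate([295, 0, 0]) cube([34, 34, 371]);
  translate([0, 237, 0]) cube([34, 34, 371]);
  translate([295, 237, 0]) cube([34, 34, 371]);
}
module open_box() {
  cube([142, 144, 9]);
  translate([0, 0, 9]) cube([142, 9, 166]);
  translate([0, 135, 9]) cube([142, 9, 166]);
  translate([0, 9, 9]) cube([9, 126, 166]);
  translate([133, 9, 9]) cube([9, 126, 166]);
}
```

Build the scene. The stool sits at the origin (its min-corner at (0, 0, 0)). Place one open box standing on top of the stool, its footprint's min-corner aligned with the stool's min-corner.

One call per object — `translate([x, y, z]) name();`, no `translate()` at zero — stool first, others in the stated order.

stool();
translate([0, 0, 410]) open_box();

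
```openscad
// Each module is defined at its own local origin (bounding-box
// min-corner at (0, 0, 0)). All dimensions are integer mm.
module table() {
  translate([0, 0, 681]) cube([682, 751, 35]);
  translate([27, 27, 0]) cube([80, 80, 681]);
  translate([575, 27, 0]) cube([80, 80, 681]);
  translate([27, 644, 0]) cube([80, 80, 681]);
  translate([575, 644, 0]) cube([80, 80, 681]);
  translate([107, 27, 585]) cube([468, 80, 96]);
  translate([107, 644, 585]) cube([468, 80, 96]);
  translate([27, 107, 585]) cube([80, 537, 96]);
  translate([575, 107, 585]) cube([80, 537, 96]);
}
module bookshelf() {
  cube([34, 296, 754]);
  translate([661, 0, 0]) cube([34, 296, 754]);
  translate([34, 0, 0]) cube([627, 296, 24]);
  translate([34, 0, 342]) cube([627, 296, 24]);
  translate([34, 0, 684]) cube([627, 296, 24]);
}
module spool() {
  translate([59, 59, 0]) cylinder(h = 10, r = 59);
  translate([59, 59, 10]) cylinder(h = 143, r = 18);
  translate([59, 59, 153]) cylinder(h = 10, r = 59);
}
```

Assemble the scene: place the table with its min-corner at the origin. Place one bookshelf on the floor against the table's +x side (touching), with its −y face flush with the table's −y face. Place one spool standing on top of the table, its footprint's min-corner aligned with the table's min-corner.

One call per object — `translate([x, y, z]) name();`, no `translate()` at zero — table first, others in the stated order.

table();
translate([682, 0, 0]) bookshelf();
translate([0, 0, 716]) spool();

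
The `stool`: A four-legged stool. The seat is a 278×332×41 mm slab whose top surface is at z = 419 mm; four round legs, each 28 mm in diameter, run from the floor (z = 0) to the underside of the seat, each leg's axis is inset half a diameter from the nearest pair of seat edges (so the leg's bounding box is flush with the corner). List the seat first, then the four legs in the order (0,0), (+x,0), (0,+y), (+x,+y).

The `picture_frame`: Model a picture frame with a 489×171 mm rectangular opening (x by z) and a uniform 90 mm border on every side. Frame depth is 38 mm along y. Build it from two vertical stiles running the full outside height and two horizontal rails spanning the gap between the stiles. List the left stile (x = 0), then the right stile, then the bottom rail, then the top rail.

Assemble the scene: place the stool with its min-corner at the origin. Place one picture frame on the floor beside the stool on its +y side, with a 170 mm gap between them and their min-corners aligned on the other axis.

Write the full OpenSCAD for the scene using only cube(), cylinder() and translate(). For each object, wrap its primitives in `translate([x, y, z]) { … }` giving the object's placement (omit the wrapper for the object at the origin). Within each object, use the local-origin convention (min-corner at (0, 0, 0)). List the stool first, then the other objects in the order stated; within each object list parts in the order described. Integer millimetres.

translate([0, 0, 378]) cube([278, 332, 41]);
translate([14, 14, 0]) cylinder(h = 378, r = 14);
translate([264, 14, 0]) cylinder(h = 378, r = 14);
translate([14, 318, 0]) cylinder(h = 378, r = 14);
translate([264, 318, 0]) cylinder(h = 378, r = 14);
translate([0, 502, 0]) {
  cube([90, 38, 351]);
  translate([579, 0, 0]) cube([90, 38, 351]);
  translate([90, 0, 0]) cube([489, 38, 90]);
  translate([90, 0, 261]) cube([489, 38, 90]);
}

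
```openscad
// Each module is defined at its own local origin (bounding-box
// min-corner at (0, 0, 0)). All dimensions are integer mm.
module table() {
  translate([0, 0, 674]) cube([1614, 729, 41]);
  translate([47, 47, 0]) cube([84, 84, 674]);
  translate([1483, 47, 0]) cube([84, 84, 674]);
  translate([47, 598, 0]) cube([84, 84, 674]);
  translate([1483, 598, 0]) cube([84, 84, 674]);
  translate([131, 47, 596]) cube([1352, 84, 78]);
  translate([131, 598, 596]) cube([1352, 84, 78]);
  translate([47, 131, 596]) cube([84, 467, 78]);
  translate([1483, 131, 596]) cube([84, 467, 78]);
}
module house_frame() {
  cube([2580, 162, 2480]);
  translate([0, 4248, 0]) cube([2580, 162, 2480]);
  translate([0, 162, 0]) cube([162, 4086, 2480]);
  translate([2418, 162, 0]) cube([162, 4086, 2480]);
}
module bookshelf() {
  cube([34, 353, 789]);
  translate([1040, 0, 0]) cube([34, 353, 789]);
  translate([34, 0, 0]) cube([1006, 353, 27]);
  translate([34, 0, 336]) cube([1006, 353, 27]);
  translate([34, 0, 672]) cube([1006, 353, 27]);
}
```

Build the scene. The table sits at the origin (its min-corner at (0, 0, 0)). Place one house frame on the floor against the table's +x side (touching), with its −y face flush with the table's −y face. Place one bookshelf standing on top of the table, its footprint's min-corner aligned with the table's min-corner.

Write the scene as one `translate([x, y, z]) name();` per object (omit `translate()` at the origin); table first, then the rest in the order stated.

table();
translate([1614, 0, 0]) house_frame();
translate([0, 0, 715]) bookshelf();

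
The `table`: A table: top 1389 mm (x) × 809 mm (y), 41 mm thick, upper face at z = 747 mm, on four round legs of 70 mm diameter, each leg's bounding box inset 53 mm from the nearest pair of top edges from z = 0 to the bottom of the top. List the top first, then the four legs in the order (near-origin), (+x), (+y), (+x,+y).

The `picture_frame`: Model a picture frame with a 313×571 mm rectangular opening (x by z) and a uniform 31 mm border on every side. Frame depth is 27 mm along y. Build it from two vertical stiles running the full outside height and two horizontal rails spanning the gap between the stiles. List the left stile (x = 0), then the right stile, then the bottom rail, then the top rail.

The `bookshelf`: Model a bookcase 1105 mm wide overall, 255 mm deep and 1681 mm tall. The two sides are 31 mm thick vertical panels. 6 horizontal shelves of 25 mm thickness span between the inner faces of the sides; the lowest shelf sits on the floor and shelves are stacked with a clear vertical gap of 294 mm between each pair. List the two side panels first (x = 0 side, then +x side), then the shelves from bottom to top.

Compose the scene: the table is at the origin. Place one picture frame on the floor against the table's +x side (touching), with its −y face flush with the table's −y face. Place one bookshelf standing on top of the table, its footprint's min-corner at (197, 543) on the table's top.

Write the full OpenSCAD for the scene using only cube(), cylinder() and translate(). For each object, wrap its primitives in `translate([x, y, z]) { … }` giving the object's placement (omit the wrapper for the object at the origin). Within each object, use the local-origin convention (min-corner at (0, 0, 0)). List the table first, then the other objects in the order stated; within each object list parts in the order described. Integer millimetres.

translate([0, 0, 706]) cube([1389, 809, 41]);
translate([88, 88, 0]) cylinder(h = 706, r = 35);
translate([1301, 88, 0]) cylinder(h = 706, r = 35);
translate([88, 721, 0]) cylinder(h = 706, r = 35);
translate([1301, 721, 0]) cylinder(h = 706, r = 35);
translate([1389, 0, 0]) {
  cube([31, 27, 633]);
  translate([344, 0, 0]) cube([31, 27, 633]);
  translate([31, 0, 0]) cube([313, 27, 31]);
  translate([31, 0, 602]) cube([313, 27, 31]);
}
translate([197, 543, 747]) {
  cube([31, 255, 1681]);
  translate([1074, 0, 0]) cube([31, 255, 1681]);
  translate([31, 0, 0]) cube([1043, 255, 25]);
  translate([31, 0, 319]) cube([1043, 255, 25]);
  translate([31, 0, 638]) cube([1043, 255, 25]);
  translate([31, 0, 957]) cube([1043, 255, 25]);
  translate([31, 0, 1276]) cube([1043, 255, 25]);
  translate([31, 0, 1595]) cube([1043, 255, 25]);
}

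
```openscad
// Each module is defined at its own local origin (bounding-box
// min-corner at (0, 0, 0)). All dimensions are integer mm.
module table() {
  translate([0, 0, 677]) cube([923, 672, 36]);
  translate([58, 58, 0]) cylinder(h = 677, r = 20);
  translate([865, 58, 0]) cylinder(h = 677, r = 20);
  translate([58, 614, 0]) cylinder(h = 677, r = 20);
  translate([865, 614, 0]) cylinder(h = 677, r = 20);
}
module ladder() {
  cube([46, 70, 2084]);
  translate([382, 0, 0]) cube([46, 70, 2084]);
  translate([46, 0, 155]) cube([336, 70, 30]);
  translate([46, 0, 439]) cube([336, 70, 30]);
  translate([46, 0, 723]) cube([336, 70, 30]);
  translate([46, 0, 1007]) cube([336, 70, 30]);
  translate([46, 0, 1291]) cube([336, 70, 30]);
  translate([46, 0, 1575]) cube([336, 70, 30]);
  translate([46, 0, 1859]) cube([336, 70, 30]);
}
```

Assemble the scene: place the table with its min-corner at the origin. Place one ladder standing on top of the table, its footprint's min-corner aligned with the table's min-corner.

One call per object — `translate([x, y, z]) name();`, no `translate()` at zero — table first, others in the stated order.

table();
translate([0, 0, 713]) ladder();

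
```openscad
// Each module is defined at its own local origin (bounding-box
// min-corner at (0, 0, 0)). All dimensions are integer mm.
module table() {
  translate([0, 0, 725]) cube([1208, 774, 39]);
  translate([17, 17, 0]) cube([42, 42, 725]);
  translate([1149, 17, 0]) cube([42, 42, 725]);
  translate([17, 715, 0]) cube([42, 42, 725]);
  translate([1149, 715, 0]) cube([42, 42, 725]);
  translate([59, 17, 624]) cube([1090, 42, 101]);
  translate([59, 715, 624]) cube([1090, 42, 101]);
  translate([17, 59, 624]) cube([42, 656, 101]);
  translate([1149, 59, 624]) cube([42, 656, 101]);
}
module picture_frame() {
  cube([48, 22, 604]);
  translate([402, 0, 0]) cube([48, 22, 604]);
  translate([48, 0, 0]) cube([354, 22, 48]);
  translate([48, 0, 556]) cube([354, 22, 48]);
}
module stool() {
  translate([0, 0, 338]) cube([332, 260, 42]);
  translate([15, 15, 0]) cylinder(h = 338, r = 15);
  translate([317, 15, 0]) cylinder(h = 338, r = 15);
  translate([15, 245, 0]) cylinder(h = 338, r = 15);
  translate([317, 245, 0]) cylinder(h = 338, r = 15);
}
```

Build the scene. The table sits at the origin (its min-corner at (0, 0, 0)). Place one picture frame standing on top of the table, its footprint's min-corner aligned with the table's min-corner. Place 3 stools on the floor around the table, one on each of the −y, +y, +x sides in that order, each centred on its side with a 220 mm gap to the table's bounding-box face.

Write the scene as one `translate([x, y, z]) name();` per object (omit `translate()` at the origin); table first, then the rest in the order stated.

table();
translate([0, 0, 764]) picture_frame();
translate([438, -480, 0]) stool();
translate([438, 994, 0]) stool();
translate([1428, 257, 0]) stool();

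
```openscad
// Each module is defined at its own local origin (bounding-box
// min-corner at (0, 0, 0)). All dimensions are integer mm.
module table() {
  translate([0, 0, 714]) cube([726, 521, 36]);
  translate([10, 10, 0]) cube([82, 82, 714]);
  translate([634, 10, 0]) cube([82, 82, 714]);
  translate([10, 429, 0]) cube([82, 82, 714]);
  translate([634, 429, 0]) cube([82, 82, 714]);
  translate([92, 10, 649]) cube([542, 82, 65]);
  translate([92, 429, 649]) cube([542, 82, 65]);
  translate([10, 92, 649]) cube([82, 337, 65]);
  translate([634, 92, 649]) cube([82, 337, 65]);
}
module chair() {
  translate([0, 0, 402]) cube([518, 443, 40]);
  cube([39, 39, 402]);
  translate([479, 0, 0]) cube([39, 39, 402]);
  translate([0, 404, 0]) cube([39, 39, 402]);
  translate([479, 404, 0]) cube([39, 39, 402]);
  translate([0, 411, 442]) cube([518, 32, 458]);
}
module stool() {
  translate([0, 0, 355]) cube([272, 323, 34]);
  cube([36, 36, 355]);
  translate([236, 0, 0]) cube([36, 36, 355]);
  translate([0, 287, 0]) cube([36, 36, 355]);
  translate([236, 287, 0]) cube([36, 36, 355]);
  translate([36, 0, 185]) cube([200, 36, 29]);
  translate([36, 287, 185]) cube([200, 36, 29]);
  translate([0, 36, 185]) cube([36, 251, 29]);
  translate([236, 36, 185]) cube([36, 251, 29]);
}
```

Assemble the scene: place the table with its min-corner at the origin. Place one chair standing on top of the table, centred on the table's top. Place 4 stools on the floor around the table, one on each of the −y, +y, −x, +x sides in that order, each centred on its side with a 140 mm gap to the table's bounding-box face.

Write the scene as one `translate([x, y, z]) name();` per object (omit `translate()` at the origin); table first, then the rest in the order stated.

table();
translate([104, 39, 750]) chair();
translate([227, -463, 0]) stool();
translate([227, 661, 0]) stool();
translate([-412, 99, 0]) stool();
translate([866, 99, 0]) stool();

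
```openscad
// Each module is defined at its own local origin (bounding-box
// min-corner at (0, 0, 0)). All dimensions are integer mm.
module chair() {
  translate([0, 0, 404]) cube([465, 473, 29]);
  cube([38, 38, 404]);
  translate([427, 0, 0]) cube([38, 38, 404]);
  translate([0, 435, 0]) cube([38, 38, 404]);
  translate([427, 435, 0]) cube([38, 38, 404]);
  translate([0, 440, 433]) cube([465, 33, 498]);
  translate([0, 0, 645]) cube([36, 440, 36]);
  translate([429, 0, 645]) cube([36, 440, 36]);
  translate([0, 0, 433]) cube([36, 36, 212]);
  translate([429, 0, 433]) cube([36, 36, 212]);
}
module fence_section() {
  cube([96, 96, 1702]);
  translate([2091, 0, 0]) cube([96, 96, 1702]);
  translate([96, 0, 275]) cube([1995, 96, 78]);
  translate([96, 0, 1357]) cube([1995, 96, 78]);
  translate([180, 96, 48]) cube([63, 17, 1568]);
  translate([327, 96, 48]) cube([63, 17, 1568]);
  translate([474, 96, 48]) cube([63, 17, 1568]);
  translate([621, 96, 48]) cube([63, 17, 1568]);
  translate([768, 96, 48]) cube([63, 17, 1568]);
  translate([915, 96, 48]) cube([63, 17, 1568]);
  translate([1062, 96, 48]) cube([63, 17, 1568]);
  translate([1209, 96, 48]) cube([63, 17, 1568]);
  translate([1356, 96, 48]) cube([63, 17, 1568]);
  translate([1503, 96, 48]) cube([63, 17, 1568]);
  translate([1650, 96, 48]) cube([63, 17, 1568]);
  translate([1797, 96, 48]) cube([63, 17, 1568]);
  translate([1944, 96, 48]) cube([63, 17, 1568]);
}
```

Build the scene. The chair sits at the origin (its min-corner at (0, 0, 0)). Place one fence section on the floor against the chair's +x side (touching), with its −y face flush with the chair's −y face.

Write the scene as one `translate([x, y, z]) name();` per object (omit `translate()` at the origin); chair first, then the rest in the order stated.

chair();
translate([465, 0, 0]) fence_section();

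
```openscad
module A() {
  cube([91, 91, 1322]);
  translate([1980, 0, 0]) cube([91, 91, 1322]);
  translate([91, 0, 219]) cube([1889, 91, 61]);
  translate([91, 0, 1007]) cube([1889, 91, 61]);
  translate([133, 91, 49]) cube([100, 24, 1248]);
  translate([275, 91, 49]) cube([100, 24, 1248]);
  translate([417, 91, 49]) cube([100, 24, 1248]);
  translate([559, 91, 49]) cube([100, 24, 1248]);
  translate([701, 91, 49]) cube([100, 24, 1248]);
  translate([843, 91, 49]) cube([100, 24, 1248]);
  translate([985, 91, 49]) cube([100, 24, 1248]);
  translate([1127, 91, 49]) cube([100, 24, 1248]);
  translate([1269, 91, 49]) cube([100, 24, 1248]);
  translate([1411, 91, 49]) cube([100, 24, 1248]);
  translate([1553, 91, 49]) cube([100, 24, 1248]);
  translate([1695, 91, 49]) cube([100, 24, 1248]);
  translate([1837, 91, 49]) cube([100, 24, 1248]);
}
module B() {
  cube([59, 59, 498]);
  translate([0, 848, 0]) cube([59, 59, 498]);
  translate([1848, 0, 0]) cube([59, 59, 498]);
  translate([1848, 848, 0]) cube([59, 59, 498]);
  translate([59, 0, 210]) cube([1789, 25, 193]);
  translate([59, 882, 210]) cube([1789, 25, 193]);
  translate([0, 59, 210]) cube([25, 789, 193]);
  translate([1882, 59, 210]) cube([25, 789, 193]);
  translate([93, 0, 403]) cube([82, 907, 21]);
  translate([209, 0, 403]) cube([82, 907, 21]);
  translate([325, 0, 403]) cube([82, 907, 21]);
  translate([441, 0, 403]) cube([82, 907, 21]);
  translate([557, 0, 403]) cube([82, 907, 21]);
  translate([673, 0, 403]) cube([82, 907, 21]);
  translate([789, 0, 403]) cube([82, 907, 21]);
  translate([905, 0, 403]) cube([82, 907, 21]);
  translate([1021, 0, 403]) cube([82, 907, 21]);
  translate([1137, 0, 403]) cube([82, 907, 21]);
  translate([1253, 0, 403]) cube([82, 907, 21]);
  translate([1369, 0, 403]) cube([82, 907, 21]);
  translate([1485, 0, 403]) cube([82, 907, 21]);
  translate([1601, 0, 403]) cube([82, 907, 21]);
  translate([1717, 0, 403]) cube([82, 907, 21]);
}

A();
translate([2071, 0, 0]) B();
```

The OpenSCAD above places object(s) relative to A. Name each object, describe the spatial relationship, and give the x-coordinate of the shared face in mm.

A is a fence section. B is a bed frame. The bed frame is against the fence section's +x side, with their −y faces flush. The x-coordinate of the shared face is 2071 mm.

The fence section's +x face and the bed frame's −x face are both at x = 2071 mm.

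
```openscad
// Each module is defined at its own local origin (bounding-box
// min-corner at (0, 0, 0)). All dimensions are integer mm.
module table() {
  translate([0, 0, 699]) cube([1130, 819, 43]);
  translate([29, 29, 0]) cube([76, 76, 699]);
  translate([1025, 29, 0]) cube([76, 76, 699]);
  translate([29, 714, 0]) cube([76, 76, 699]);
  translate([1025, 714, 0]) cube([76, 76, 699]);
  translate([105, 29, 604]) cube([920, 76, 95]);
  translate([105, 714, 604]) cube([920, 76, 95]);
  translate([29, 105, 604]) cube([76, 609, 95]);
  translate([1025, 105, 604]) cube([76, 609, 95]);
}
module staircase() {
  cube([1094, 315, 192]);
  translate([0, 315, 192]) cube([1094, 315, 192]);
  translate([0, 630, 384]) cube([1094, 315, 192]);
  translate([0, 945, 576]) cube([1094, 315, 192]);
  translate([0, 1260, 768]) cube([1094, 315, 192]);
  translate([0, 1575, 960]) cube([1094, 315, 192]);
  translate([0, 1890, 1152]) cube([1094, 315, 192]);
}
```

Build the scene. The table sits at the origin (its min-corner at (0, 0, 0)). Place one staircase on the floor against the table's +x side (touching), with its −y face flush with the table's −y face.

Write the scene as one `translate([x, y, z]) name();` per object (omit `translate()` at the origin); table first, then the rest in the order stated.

table();
translate([1130, 0, 0]) staircase();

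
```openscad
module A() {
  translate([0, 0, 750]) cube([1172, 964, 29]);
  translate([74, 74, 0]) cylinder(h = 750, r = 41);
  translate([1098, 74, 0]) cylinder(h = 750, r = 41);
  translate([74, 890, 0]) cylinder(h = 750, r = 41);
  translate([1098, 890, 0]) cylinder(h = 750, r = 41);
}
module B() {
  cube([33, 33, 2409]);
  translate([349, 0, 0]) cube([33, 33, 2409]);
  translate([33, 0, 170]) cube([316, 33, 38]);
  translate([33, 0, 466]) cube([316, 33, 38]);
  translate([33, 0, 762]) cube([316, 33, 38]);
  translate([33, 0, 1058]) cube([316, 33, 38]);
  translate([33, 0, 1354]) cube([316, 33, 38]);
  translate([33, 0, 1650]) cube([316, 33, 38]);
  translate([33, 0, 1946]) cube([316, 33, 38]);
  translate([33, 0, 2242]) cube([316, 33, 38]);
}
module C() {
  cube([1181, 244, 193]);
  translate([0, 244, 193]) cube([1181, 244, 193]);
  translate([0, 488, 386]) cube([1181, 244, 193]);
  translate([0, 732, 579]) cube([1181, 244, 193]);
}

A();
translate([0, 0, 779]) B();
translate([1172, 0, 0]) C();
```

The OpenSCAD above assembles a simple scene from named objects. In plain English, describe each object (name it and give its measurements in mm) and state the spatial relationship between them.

A is a table: top 1172 mm (x) × 964 mm (y), 29 mm thick, upper face at z = 779 mm, on four round legs of 82 mm diameter, each leg's bounding box inset 33 mm from the nearest pair of top edges, running from z = 0 to the bottom of the top.

B is a straight ladder. Two 33×33 mm vertical rails, 2409 mm tall, stand 382 mm apart (outside-to-outside) with their front faces coplanar on the −y side. 8 rungs, each 33 mm deep and 38 mm tall, span between the inner faces of the rails, front faces flush with the rails. The lowest rung's underside is at z = 170 mm and rungs are spaced 296 mm apart (underside to underside).

C is a run of 4 identical solid stair steps. Each tread is 1181×244 mm and each step block is 193 mm high. Step 1 rests on the floor; step k is offset from step 1 by (k−1)×244 mm in y and (k−1)×193 mm in z.

The ladder is on top of the table. The staircase is against the table's +x side, with their −y faces flush.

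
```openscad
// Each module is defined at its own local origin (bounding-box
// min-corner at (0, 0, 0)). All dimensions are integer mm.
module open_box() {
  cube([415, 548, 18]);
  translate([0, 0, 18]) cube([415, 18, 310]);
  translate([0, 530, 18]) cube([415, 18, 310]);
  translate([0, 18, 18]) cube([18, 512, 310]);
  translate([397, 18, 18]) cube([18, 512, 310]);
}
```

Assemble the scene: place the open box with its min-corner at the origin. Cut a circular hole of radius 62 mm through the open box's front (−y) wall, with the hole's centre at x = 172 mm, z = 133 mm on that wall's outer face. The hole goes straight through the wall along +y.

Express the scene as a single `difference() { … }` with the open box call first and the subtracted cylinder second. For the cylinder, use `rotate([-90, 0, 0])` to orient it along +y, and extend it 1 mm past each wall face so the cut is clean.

difference() {
  open_box();
  translate([172, -1, 133]) rotate([-90, 0, 0]) cylinder(h = 20, r = 62);
}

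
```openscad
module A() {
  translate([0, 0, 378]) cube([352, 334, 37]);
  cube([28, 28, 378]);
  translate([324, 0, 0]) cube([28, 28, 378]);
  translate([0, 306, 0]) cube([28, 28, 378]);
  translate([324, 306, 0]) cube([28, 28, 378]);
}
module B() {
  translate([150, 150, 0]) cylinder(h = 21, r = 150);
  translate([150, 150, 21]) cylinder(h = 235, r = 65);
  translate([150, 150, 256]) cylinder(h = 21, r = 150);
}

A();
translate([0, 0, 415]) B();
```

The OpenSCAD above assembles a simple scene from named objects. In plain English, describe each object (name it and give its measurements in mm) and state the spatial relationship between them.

A is a simple wooden stool: a rectangular seat 352 mm (x) by 334 mm (y), 37 mm thick, top face at z = 415 mm, on four square legs, each 28×28 mm in cross-section. The legs rest on z = 0, each flush with a corner of the seat.

B is a spool: two coaxial disc flanges of radius 150 mm and thickness 21 mm, joined by a core cylinder of radius 65 mm and height 235 mm. The lower flange rests on z = 0 and the three cylinders share a vertical axis.

The spool is on top of the stool.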